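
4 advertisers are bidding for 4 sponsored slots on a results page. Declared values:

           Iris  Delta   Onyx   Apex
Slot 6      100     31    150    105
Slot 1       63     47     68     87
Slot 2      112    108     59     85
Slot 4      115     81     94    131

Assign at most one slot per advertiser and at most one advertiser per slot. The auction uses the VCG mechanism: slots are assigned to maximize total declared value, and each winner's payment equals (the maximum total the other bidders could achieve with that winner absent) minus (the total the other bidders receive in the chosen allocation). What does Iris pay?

Efficient allocation: Iris→Slot 4 ($115), Delta→Slot 2 ($108), Onyx→Slot 6 ($150), Apex→Slot 1 ($87); total welfare W = $460.
Iris receives Slot 4 at value $115, so the others get W − 115 = $345.
Without Iris: best allocation of the remaining 3 bidders over all 4 slots is Delta→Slot 2 ($108), Onyx→Slot 6 ($150), Apex→Slot 4 ($131), total $389.
VCG payment = (others' best without Iris) − (others' welfare with Iris) = 389 − 345 = $44.

Iris pays $44.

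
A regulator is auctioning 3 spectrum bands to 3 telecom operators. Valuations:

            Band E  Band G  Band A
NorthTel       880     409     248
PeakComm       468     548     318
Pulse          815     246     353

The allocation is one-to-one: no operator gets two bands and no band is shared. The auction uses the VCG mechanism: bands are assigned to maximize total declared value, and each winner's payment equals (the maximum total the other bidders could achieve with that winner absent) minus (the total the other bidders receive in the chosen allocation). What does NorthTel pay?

NorthTel pays $462M.

Efficient allocation: NorthTel→Band E ($880M), PeakComm→Band G ($548M), Pulse→Band A ($353M); total welfare W = $1781M.
NorthTel receives Band E at value $880M, so the others get W − 880 = $901M.
Without NorthTel: best allocation of the remaining 2 bidders over all 3 bands is PeakComm→Band G ($548M), Pulse→Band E ($815M), total $1363M.
VCG payment = (others' best without NorthTel) − (others' welfare with NorthTel) = 1363 − 901 = $462M.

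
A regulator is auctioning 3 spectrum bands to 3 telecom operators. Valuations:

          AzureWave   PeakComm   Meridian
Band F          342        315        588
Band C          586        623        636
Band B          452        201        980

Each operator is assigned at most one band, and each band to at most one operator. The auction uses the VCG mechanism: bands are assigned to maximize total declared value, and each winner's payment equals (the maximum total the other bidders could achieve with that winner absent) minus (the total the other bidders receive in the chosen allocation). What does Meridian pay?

Efficient allocation: AzureWave→Band F ($342M), PeakComm→Band C ($623M), Meridian→Band B ($980M); total welfare W = $1945M.
Meridian receives Band B at value $980M, so the others get W − 980 = $965M.
Without Meridian: best allocation of the remaining 2 bidders over all 3 bands is AzureWave→Band B ($452M), PeakComm→Band C ($623M), total $1075M.
VCG payment = (others' best without Meridian) − (others' welfare with Meridian) = 1075 − 965 = $110M.

Meridian pays $110M.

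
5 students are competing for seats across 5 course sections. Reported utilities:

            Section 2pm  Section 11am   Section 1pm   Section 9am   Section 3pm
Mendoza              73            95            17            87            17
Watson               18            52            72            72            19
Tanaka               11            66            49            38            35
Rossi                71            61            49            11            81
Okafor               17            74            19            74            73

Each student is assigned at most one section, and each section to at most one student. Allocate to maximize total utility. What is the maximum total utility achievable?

This is the linear assignment problem.
Optimal: Mendoza→Section 9am (87 points), Watson→Section 1pm (72 points), Tanaka→Section 11am (66 points), Rossi→Section 2pm (71 points), Okafor→Section 3pm (73 points) — total 87+72+66+71+73 = 369 points.
Column-greedy (each section in turn goes to its best remaining student) gives 338 points, worse by 31.
Next-best assignment: Mendoza→Section 2pm, Watson→Section 1pm, Tanaka→Section 11am, Rossi→Section 3pm, Okafor→Section 9am = 366 points.
Swapping Watson↔Okafor (Watson→Section 3pm 19 points, Okafor→Section 1pm 19 points) loses 107.

Maximum total: 369 points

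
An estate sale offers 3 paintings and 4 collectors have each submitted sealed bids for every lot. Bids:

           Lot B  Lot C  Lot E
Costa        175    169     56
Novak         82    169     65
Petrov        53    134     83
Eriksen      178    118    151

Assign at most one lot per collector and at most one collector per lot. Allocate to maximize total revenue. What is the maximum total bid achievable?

Max total: $495

This is a one-to-one assignment (maximum-weight bipartite matching).
Optimal: Costa→Lot B ($175), Novak→Lot C ($169), Eriksen→Lot E ($151) — total 175+169+151 = $495.
Max-entry greedy (repeatedly take the single best remaining cell) gives $430, worse by 65.
No other one-to-one assignment exceeds $495.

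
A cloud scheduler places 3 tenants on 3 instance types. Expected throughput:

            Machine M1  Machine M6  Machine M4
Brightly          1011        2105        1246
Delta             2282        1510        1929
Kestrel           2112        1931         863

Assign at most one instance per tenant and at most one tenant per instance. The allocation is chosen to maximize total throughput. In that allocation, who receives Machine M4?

Optimal: Brightly→Machine M6 (2105 ops/s), Delta→Machine M4 (1929 ops/s), Kestrel→Machine M1 (2112 ops/s) — total 2105+1929+2112 = 6146 ops/s.
Column-greedy (each instance in turn goes to its best remaining tenant) gives 5250 ops/s, worse by 896.
Delta's own top instance is Machine M1 (2282 ops/s), but forcing Delta→Machine M1 and reassigning the rest optimally gives only 5459 ops/s — worse by 687.

Delta receives Machine M4.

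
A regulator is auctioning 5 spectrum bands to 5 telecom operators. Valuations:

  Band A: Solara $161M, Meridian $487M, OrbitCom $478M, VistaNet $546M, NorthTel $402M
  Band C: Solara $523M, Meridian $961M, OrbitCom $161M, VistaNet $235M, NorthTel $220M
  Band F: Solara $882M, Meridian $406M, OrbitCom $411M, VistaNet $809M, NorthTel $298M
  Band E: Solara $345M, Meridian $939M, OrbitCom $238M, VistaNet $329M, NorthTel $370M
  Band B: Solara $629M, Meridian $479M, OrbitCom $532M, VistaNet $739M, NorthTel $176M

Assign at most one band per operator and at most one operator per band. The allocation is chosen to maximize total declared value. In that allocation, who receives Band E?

NorthTel receives Band E.

Optimal: Solara→Band F ($882M), Meridian→Band C ($961M), OrbitCom→Band A ($478M), VistaNet→Band B ($739M), NorthTel→Band E ($370M) — total 882+961+478+739+370 = $3430M.
Row-greedy (each operator in turn takes its best remaining band) gives $3291M, worse by 139.
Swapping VistaNet↔NorthTel (VistaNet→Band E $329M, NorthTel→Band B $176M) loses 604.
Every other assignment is strictly worse.
NorthTel's own top band is Band A ($402M), but forcing NorthTel→Band A and reassigning the rest optimally gives only $3222M — worse by 208.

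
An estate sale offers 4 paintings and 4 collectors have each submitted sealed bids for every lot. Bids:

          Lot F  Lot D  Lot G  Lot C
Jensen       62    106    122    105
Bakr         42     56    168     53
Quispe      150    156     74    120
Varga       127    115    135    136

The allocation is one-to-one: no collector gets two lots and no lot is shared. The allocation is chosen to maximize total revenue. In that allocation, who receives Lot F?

Quispe receives Lot F.

This is a one-to-one assignment (maximum-weight bipartite matching).
Optimal: Jensen→Lot D ($106), Bakr→Lot G ($168), Quispe→Lot F ($150), Varga→Lot C ($136) — total 106+168+150+136 = $560.
Max-entry greedy (repeatedly take the single best remaining cell) gives $522, worse by 38.
Checked against all permutations: $560 is optimal.
Quispe's own top lot is Lot D ($156), but forcing Quispe→Lot D and reassigning the rest optimally gives only $556 — worse by 4.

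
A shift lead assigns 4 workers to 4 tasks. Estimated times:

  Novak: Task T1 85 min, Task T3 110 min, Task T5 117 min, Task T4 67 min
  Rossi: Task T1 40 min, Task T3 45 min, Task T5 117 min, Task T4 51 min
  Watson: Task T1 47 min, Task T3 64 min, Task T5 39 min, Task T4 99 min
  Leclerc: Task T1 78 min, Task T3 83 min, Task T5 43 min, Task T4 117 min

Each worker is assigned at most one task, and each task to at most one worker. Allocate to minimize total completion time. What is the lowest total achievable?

Optimal: Novak→Task T4 (67 min), Rossi→Task T3 (45 min), Watson→Task T1 (47 min), Leclerc→Task T5 (43 min) — total 67+45+47+43 = 202 min.
Row-greedy (each worker in turn takes its cheapest remaining task) gives 229 min, worse by 27.
Next-best assignment: Novak→Task T4, Rossi→Task T1, Watson→Task T3, Leclerc→Task T5 = 214 min.
Swapping Rossi↔Novak (Rossi→Task T4 51 min, Novak→Task T3 110 min) adds 49.
Checked against all permutations: 202 min is optimal.

Minimum total: 202 min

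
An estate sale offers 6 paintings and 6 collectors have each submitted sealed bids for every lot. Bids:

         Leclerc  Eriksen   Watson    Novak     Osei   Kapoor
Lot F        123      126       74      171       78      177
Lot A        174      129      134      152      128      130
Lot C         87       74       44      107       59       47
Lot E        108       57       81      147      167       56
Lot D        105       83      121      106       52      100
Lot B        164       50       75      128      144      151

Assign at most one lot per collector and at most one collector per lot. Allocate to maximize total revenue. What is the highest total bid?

Optimal: Leclerc→Lot B ($164), Eriksen→Lot A ($129), Watson→Lot D ($121), Novak→Lot C ($107), Osei→Lot E ($167), Kapoor→Lot F ($177) — total 164+129+121+107+167+177 = $865.
Column-greedy (each lot in turn goes to its best remaining collector) gives $796, worse by 69.

Max total: $865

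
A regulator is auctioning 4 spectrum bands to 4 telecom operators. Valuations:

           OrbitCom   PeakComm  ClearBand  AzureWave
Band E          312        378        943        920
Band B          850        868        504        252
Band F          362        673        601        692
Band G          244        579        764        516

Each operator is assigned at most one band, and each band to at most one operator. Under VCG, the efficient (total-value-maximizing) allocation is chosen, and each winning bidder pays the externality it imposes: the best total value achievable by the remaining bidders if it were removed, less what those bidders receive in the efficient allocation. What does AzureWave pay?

AzureWave pays $179M.

Efficient allocation: OrbitCom→Band B ($850M), PeakComm→Band F ($673M), ClearBand→Band G ($764M), AzureWave→Band E ($920M); total welfare W = $3207M.
AzureWave receives Band E at value $920M, so the others get W − 920 = $2287M.
Without AzureWave: best allocation of the remaining 3 bidders over all 4 bands is OrbitCom→Band B ($850M), PeakComm→Band F ($673M), ClearBand→Band E ($943M), total $2466M.
VCG payment = (others' best without AzureWave) − (others' welfare with AzureWave) = 2466 − 2287 = $179M.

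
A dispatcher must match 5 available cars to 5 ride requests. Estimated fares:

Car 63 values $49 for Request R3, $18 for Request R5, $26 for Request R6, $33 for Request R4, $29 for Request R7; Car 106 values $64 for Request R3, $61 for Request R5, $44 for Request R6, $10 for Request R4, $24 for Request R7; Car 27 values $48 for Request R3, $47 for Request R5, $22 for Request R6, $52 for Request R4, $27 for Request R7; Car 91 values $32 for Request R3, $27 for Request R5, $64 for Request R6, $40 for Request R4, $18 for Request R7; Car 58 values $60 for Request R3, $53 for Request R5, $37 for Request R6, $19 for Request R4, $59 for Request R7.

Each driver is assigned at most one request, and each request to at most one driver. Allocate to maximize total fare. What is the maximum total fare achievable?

Treat this as an assignment problem: match each driver to one request.
Optimal: Car 63→Request R3 ($49), Car 106→Request R5 ($61), Car 27→Request R4 ($52), Car 91→Request R6 ($64), Car 58→Request R7 ($59) — total 49+61+52+64+59 = $285.
Max-entry greedy (repeatedly take the single best remaining cell) gives $257, worse by 28.
Next-best assignment: Car 63→Request R4, Car 106→Request R3, Car 27→Request R5, Car 91→Request R6, Car 58→Request R7 = $267.
Every other assignment is strictly worse.

Max total: $285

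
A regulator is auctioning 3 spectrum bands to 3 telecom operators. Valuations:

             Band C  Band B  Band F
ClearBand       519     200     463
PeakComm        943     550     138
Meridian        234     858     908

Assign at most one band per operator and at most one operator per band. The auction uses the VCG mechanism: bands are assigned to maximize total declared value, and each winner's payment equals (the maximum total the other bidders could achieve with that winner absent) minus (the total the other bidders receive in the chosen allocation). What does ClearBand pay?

Efficient allocation: ClearBand→Band F ($463M), PeakComm→Band C ($943M), Meridian→Band B ($858M); total welfare W = $2264M.
ClearBand receives Band F at value $463M, so the others get W − 463 = $1801M.
Without ClearBand: best allocation of the remaining 2 bidders over all 3 bands is PeakComm→Band C ($943M), Meridian→Band F ($908M), total $1851M.
VCG payment = (others' best without ClearBand) − (others' welfare with ClearBand) = 1851 − 1801 = $50M.

ClearBand pays $50M.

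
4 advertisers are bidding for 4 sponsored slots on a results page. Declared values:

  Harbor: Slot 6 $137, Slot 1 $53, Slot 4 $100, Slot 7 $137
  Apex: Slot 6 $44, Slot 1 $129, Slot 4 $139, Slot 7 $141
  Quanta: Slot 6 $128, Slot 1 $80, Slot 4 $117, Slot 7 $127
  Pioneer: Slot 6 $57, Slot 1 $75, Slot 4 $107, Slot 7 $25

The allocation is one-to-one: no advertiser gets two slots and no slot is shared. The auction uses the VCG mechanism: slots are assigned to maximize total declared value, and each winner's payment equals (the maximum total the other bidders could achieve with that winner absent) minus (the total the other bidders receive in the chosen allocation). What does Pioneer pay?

Efficient allocation: Harbor→Slot 7 ($137), Apex→Slot 1 ($129), Quanta→Slot 6 ($128), Pioneer→Slot 4 ($107); total welfare W = $501.
Pioneer receives Slot 4 at value $107, so the others get W − 107 = $394.
Without Pioneer: best allocation of the remaining 3 bidders over all 4 slots is Harbor→Slot 7 ($137), Apex→Slot 4 ($139), Quanta→Slot 6 ($128), total $404.
VCG payment = (others' best without Pioneer) − (others' welfare with Pioneer) = 404 − 394 = $10.

Pioneer pays $10.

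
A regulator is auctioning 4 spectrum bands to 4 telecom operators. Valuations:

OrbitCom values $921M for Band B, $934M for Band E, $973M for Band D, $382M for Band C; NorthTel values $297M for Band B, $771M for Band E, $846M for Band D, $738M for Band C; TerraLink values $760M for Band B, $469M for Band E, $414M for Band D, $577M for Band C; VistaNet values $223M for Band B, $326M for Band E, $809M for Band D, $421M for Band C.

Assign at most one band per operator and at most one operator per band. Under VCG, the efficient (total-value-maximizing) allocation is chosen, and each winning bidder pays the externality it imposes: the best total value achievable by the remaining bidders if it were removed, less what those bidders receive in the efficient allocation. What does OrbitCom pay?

OrbitCom pays $33M.

Efficient allocation: OrbitCom→Band E ($934M), NorthTel→Band C ($738M), TerraLink→Band B ($760M), VistaNet→Band D ($809M); total welfare W = $3241M.
OrbitCom receives Band E at value $934M, so the others get W − 934 = $2307M.
Without OrbitCom: best allocation of the remaining 3 bidders over all 4 bands is NorthTel→Band E ($771M), TerraLink→Band B ($760M), VistaNet→Band D ($809M), total $2340M.
VCG payment = (others' best without OrbitCom) − (others' welfare with OrbitCom) = 2340 − 2307 = $33M.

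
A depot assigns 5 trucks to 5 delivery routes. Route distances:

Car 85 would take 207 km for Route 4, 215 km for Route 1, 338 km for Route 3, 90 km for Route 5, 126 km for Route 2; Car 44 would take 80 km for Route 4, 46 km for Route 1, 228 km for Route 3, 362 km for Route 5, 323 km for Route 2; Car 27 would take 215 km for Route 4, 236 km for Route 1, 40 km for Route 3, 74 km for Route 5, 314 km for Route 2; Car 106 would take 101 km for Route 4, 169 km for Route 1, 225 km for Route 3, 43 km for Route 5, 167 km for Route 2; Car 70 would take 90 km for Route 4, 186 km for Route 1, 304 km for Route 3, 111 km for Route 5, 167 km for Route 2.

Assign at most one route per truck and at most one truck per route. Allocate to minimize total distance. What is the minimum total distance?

Minimum total: 345 km

Optimal: Car 85→Route 2 (126 km), Car 44→Route 1 (46 km), Car 27→Route 3 (40 km), Car 106→Route 5 (43 km), Car 70→Route 4 (90 km) — total 126+46+40+43+90 = 345 km.
Column-greedy (each route in turn goes to its cheapest remaining truck) gives 546 km, worse by 201.
Next-best assignment: Car 85→Route 2, Car 44→Route 1, Car 27→Route 3, Car 106→Route 4, Car 70→Route 5 = 424 km.
Swapping Car 106↔Car 27 (Car 106→Route 3 225 km, Car 27→Route 5 74 km) adds 216.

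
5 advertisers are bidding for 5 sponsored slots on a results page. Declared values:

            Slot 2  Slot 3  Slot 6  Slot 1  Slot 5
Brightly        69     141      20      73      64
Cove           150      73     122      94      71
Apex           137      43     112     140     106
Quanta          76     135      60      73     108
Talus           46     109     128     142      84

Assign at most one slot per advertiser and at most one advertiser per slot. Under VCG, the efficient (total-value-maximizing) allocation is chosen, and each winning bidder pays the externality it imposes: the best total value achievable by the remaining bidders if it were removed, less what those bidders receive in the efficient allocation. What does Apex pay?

Efficient allocation: Brightly→Slot 3 ($141), Cove→Slot 2 ($150), Apex→Slot 1 ($140), Quanta→Slot 5 ($108), Talus→Slot 6 ($128); total welfare W = $667.
Apex receives Slot 1 at value $140, so the others get W − 140 = $527.
Without Apex: best allocation of the remaining 4 bidders over all 5 slots is Brightly→Slot 3 ($141), Cove→Slot 2 ($150), Quanta→Slot 5 ($108), Talus→Slot 1 ($142), total $541.
VCG payment = (others' best without Apex) − (others' welfare with Apex) = 541 − 527 = $14.

Apex pays $14.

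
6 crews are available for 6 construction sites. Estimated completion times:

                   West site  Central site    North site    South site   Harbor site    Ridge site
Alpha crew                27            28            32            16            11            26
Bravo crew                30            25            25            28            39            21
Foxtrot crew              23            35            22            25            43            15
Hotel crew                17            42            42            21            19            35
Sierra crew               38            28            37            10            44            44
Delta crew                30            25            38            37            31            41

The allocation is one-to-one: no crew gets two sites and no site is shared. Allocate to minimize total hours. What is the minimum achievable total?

Optimal: Alpha crew→Harbor site (11 hours), Bravo crew→North site (25 hours), Foxtrot crew→Ridge site (15 hours), Hotel crew→West site (17 hours), Sierra crew→South site (10 hours), Delta crew→Central site (25 hours) — total 11+25+15+17+10+25 = 103 hours.
Swapping Hotel crew↔Alpha crew (Hotel crew→Harbor site 19 hours, Alpha crew→West site 27 hours) adds 18.
Checked against all permutations: 103 hours is optimal.

Minimum total: 103 hours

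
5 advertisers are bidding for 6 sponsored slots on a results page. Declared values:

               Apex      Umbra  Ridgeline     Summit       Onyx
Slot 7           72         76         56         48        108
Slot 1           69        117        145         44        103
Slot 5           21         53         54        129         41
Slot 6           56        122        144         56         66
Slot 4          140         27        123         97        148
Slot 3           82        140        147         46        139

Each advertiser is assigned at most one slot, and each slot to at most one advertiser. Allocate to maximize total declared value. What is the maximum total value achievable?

Optimal: Apex→Slot 4 ($140), Umbra→Slot 6 ($122), Ridgeline→Slot 1 ($145), Summit→Slot 5 ($129), Onyx→Slot 3 ($139) — total 140+122+145+129+139 = $675.

Maximum total: $675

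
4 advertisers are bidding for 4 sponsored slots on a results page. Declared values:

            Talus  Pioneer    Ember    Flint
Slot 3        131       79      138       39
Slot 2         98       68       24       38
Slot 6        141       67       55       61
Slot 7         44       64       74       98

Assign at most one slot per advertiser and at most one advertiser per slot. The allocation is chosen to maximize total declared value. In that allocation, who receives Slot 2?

This is the linear assignment problem.
Optimal: Talus→Slot 6 ($141), Pioneer→Slot 2 ($68), Ember→Slot 3 ($138), Flint→Slot 7 ($98) — total 141+68+138+98 = $445.
Pioneer's own top slot is Slot 3 ($79), but forcing Pioneer→Slot 3 and reassigning the rest optimally gives only $342 — worse by 103.

Pioneer receives Slot 2.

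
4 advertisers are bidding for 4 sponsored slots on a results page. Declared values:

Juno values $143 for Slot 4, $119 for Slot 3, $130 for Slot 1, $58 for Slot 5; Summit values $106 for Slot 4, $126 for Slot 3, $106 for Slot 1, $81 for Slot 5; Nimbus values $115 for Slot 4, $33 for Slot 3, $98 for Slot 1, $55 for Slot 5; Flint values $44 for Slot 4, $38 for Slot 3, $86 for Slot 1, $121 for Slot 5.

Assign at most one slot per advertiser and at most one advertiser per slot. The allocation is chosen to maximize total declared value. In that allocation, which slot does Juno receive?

Juno receives Slot 1.

This is the linear assignment problem.
Optimal: Juno→Slot 1 ($130), Summit→Slot 3 ($126), Nimbus→Slot 4 ($115), Flint→Slot 5 ($121) — total 130+126+115+121 = $492.
Row-greedy (each advertiser in turn takes its best remaining slot) gives $488, worse by 4.
No other one-to-one assignment exceeds $492.
Juno's own top slot is Slot 4 ($143), but forcing Juno→Slot 4 and reassigning the rest optimally gives only $488 — worse by 4.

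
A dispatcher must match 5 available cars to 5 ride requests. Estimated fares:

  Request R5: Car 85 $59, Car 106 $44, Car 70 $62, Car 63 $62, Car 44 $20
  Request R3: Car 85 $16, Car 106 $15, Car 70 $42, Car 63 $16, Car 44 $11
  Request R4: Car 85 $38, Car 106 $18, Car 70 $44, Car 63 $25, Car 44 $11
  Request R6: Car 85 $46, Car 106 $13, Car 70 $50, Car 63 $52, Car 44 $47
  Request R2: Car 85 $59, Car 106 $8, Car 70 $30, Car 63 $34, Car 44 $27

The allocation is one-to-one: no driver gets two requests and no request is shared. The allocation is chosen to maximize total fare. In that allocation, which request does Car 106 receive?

Optimal: Car 85→Request R2 ($59), Car 106→Request R4 ($18), Car 70→Request R3 ($42), Car 63→Request R5 ($62), Car 44→Request R6 ($47) — total 59+18+42+62+47 = $228.
Row-greedy (each driver in turn takes its best remaining request) gives $172, worse by 56.
Next-best assignment: Car 85→Request R2, Car 106→Request R3, Car 70→Request R4, Car 63→Request R5, Car 44→Request R6 = $227.
Swapping Car 70↔Car 106 (Car 70→Request R4 $44, Car 106→Request R3 $15) loses 1.
No other one-to-one assignment exceeds $228.
Car 106's own top request is Request R5 ($44), but forcing Car 106→Request R5 and reassigning the rest optimally gives only $217 — worse by 11.

Car 106 receives Request R4.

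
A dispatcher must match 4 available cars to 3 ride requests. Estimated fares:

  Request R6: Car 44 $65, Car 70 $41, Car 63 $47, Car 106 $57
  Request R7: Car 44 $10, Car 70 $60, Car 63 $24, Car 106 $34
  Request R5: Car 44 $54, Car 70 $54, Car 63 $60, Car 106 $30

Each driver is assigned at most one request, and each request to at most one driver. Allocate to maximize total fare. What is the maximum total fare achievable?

Max total: $185

Optimal: Car 44→Request R6 ($65), Car 70→Request R7 ($60), Car 63→Request R5 ($60) — total 65+60+60 = $185.
Checked against all permutations: $185 is optimal.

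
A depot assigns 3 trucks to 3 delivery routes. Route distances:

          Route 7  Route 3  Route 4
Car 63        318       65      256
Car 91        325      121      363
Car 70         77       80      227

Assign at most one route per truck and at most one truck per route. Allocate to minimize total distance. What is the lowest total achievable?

This is a one-to-one assignment (minimum-cost bipartite matching).
Optimal: Car 63→Route 4 (256 km), Car 91→Route 3 (121 km), Car 70→Route 7 (77 km) — total 256+121+77 = 454 km.
Next-best assignment: Car 63→Route 3, Car 91→Route 4, Car 70→Route 7 = 505 km.
Checked against all permutations: 454 km is optimal.

Minimum total: 454 km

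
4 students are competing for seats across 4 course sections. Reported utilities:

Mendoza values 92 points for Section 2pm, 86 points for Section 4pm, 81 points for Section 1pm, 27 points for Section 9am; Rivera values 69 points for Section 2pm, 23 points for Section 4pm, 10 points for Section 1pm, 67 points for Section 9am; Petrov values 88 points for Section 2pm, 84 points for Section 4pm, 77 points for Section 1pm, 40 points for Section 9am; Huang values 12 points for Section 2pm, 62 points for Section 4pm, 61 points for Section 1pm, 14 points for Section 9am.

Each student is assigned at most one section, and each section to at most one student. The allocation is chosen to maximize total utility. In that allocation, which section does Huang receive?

Optimal: Mendoza→Section 2pm (92 points), Rivera→Section 9am (67 points), Petrov→Section 4pm (84 points), Huang→Section 1pm (61 points) — total 92+67+84+61 = 304 points.
Huang's own top section is Section 4pm (62 points), but forcing Huang→Section 4pm and reassigning the rest optimally gives only 298 points — worse by 6.

Huang receives Section 1pm.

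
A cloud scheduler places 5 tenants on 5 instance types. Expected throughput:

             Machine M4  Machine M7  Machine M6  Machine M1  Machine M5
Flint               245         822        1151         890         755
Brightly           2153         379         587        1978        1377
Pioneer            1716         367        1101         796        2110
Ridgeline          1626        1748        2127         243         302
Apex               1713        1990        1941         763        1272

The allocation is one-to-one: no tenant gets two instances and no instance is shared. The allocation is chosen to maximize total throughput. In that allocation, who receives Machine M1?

Flint receives Machine M1.

This is the linear assignment problem.
Optimal: Flint→Machine M1 (890 ops/s), Brightly→Machine M4 (2153 ops/s), Pioneer→Machine M5 (2110 ops/s), Ridgeline→Machine M6 (2127 ops/s), Apex→Machine M7 (1990 ops/s) — total 890+2153+2110+2127+1990 = 9270 ops/s.
Row-greedy (each tenant in turn takes its best remaining instance) gives 7925 ops/s, worse by 1345.
Swapping Pioneer↔Flint (Pioneer→Machine M1 796 ops/s, Flint→Machine M5 755 ops/s) loses 1449.
Checked against all permutations: 9270 ops/s is optimal.
Flint's own top instance is Machine M6 (1151 ops/s), but forcing Flint→Machine M6 and reassigning the rest optimally gives only 8855 ops/s — worse by 415.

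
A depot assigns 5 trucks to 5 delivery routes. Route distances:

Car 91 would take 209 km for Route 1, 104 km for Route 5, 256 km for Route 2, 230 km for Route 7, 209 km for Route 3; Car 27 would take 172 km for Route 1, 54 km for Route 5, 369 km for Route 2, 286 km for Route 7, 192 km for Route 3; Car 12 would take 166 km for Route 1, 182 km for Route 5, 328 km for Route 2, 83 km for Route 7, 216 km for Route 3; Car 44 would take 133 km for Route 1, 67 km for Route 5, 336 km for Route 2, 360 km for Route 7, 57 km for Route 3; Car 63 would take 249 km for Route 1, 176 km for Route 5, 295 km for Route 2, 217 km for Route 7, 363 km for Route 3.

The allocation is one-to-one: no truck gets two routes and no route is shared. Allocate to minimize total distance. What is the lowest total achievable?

Optimal: Car 91→Route 1 (209 km), Car 27→Route 5 (54 km), Car 12→Route 7 (83 km), Car 44→Route 3 (57 km), Car 63→Route 2 (295 km) — total 209+54+83+57+295 = 698 km.
Row-greedy (each truck in turn takes its cheapest remaining route) gives 711 km, worse by 13.
Every other assignment is strictly worse.

Min total: 698 km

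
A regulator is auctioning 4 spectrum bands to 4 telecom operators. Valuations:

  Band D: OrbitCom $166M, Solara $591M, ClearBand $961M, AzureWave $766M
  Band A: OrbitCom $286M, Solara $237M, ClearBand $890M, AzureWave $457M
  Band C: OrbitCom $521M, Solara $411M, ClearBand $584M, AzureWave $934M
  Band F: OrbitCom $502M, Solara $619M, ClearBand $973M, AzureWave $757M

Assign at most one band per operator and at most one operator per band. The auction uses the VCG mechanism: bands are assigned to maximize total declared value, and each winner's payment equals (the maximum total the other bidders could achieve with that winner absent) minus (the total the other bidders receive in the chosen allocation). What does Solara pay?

Efficient allocation: OrbitCom→Band F ($502M), Solara→Band D ($591M), ClearBand→Band A ($890M), AzureWave→Band C ($934M); total welfare W = $2917M.
Solara receives Band D at value $591M, so the others get W − 591 = $2326M.
Without Solara: best allocation of the remaining 3 bidders over all 4 bands is OrbitCom→Band F ($502M), ClearBand→Band D ($961M), AzureWave→Band C ($934M), total $2397M.
VCG payment = (others' best without Solara) − (others' welfare with Solara) = 2397 − 2326 = $71M.

Solara pays $71M.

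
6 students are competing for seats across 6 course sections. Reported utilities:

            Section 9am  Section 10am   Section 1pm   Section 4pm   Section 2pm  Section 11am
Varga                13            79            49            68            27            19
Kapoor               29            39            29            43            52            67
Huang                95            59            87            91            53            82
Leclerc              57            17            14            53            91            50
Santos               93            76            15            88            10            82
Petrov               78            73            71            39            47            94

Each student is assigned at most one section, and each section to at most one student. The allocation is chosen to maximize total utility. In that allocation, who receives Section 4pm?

Optimal: Varga→Section 10am (79 points), Kapoor→Section 11am (67 points), Huang→Section 4pm (91 points), Leclerc→Section 2pm (91 points), Santos→Section 9am (93 points), Petrov→Section 1pm (71 points) — total 79+67+91+91+93+71 = 492 points.
Row-greedy (each student in turn takes its best remaining section) gives 491 points, worse by 1.
Next-best assignment: Varga→Section 10am, Kapoor→Section 11am, Huang→Section 9am, Leclerc→Section 2pm, Santos→Section 4pm, Petrov→Section 1pm = 491 points.
Huang's own top section is Section 9am (95 points), but forcing Huang→Section 9am and reassigning the rest optimally gives only 491 points — worse by 1.

Huang receives Section 4pm.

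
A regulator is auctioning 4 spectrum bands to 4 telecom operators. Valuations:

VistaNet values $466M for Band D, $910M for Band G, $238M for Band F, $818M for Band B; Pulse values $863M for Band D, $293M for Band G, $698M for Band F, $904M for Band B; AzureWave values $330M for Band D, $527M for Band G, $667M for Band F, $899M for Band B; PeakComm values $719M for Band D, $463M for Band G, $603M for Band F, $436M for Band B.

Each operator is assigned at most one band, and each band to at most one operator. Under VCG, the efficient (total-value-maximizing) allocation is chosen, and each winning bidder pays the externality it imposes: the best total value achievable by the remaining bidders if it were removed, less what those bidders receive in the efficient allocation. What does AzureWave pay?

Efficient allocation: VistaNet→Band G ($910M), Pulse→Band D ($863M), AzureWave→Band B ($899M), PeakComm→Band F ($603M); total welfare W = $3275M.
AzureWave receives Band B at value $899M, so the others get W − 899 = $2376M.
Without AzureWave: best allocation of the remaining 3 bidders over all 4 bands is VistaNet→Band G ($910M), Pulse→Band B ($904M), PeakComm→Band D ($719M), total $2533M.
VCG payment = (others' best without AzureWave) − (others' welfare with AzureWave) = 2533 − 2376 = $157M.

AzureWave pays $157M.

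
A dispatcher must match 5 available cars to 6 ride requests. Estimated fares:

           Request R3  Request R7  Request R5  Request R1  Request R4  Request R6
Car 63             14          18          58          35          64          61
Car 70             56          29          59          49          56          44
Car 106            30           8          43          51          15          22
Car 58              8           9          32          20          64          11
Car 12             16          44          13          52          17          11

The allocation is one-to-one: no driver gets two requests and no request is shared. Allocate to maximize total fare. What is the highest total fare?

Treat this as an assignment problem: match each driver to one request.
Optimal: Car 63→Request R6 ($61), Car 70→Request R5 ($59), Car 106→Request R1 ($51), Car 58→Request R4 ($64), Car 12→Request R7 ($44) — total 61+59+51+64+44 = $279.
Column-greedy (each request in turn goes to its best remaining driver) gives $273, worse by 6.
Next-best assignment: Car 63→Request R6, Car 70→Request R3, Car 106→Request R5, Car 58→Request R4, Car 12→Request R1 = $276.
Every other assignment is strictly worse.

Maximum total: $279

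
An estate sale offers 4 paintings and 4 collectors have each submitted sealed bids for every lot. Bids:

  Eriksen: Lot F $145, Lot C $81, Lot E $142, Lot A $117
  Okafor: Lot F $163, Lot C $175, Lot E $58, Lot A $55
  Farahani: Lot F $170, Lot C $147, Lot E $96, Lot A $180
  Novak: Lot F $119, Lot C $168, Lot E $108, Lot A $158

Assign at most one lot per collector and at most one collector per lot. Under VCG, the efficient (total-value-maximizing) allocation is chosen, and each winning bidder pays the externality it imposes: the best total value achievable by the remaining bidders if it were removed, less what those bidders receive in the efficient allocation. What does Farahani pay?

Efficient allocation: Eriksen→Lot E ($142), Okafor→Lot F ($163), Farahani→Lot A ($180), Novak→Lot C ($168); total welfare W = $653.
Farahani receives Lot A at value $180, so the others get W − 180 = $473.
Without Farahani: best allocation of the remaining 3 bidders over all 4 lots is Eriksen→Lot F ($145), Okafor→Lot C ($175), Novak→Lot A ($158), total $478.
VCG payment = (others' best without Farahani) − (others' welfare with Farahani) = 478 − 473 = $5.

Farahani pays $5.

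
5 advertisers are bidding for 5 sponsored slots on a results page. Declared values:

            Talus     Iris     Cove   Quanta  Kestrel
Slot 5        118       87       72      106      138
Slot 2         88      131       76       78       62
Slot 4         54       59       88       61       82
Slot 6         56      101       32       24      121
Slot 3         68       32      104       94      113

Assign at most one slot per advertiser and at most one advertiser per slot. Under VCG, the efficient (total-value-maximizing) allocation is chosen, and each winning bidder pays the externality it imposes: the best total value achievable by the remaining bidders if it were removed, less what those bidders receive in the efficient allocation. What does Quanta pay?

Efficient allocation: Talus→Slot 5 ($118), Iris→Slot 2 ($131), Cove→Slot 4 ($88), Quanta→Slot 3 ($94), Kestrel→Slot 6 ($121); total welfare W = $552.
Quanta receives Slot 3 at value $94, so the others get W − 94 = $458.
Without Quanta: best allocation of the remaining 4 bidders over all 5 slots is Talus→Slot 5 ($118), Iris→Slot 2 ($131), Cove→Slot 3 ($104), Kestrel→Slot 6 ($121), total $474.
VCG payment = (others' best without Quanta) − (others' welfare with Quanta) = 474 − 458 = $16.

Quanta pays $16.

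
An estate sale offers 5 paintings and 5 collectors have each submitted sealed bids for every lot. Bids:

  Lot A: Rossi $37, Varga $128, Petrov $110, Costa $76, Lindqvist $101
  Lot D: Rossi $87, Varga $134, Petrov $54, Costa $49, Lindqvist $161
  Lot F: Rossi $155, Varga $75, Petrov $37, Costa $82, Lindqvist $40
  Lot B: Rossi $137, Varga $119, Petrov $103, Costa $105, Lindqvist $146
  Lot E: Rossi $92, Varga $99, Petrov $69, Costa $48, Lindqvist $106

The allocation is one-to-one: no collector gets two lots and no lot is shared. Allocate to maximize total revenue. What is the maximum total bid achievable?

Maximum total: $630

This is a one-to-one assignment (maximum-weight bipartite matching).
Optimal: Rossi→Lot F ($155), Varga→Lot E ($99), Petrov→Lot A ($110), Costa→Lot B ($105), Lindqvist→Lot D ($161) — total 155+99+110+105+161 = $630.
Row-greedy (each collector in turn takes its best remaining lot) gives $610, worse by 20.
Next-best assignment: Rossi→Lot F, Varga→Lot A, Petrov→Lot E, Costa→Lot B, Lindqvist→Lot D = $618.
Swapping Lindqvist↔Costa (Lindqvist→Lot B $146, Costa→Lot D $49) loses 71.
Every other assignment is strictly worse.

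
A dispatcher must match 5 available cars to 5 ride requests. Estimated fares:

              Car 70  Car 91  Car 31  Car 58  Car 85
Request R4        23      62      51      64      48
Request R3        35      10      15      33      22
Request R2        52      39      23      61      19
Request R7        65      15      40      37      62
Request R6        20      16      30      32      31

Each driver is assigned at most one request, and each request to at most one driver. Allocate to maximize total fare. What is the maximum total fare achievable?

Max total: $250

Optimal: Car 70→Request R3 ($35), Car 91→Request R4 ($62), Car 31→Request R6 ($30), Car 58→Request R2 ($61), Car 85→Request R7 ($62) — total 35+62+30+61+62 = $250.
Row-greedy (each driver in turn takes its best remaining request) gives $240, worse by 10.
Next-best assignment: Car 70→Request R7, Car 91→Request R4, Car 31→Request R6, Car 58→Request R2, Car 85→Request R3 = $240.
Every other assignment is strictly worse.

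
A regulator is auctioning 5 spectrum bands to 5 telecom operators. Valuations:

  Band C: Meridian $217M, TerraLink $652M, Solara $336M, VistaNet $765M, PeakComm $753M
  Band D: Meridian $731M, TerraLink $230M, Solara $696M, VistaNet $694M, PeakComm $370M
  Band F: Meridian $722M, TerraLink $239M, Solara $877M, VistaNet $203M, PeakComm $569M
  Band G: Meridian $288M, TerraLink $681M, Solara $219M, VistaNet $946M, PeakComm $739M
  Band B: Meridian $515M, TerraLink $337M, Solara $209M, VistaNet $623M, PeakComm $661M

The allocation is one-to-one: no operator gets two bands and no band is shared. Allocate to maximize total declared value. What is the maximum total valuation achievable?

Optimal: Meridian→Band D ($731M), TerraLink→Band C ($652M), Solara→Band F ($877M), VistaNet→Band G ($946M), PeakComm→Band B ($661M) — total 731+652+877+946+661 = $3867M.
Column-greedy (each band in turn goes to its best remaining operator) gives $3449M, worse by 418.
Next-best assignment: Meridian→Band D, TerraLink→Band G, Solara→Band F, VistaNet→Band C, PeakComm→Band B = $3715M.
Swapping Solara↔VistaNet (Solara→Band G $219M, VistaNet→Band F $203M) loses 1401.

Maximum total: $3867M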